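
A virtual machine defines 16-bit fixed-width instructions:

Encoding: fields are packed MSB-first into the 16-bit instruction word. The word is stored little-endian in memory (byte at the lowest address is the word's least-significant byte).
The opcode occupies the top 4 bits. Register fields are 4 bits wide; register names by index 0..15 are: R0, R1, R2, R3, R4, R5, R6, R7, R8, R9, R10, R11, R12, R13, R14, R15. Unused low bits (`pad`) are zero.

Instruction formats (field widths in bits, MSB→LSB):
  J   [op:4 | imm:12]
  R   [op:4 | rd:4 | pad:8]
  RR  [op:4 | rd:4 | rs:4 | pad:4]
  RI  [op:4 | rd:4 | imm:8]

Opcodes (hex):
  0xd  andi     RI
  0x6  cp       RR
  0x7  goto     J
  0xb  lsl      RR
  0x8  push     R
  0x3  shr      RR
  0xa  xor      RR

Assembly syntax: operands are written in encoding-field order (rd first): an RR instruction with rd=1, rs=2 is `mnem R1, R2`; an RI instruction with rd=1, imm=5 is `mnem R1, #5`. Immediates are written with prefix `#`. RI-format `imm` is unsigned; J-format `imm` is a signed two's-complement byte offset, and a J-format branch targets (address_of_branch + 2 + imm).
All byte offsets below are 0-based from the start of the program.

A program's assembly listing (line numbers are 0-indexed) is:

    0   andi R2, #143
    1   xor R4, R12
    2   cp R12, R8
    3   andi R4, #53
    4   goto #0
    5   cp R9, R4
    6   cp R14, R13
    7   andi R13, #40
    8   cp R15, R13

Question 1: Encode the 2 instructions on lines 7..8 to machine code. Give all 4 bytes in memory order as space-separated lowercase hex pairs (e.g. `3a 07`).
28 dd d0 6f

L7: andi op=0xd:4|rd=13:4|imm=40:8 ⇒ 0xdd28 ⇒ little 28 dd
L8: cp op=0x6:4|rd=15:4|rs=13:4|pad=0:4 ⇒ 0x6fd0 ⇒ little d0 6f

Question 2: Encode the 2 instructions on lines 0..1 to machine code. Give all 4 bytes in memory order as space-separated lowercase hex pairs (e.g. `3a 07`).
8f d2 c0 a4

line 0 (andi): pack op=0xd:4|rd=2:4|imm=143:8 = 0xd28f; little→ 8f d2
line 1 (xor): pack op=0xa:4|rd=4:4|rs=12:4|pad=0:4 = 0xa4c0; little→ c0 a4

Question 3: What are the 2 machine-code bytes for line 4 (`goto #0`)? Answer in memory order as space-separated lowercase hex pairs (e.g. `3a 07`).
00 70

L4: goto op=0x7:4|imm=0:12 ⇒ 0x7000 ⇒ little 00 70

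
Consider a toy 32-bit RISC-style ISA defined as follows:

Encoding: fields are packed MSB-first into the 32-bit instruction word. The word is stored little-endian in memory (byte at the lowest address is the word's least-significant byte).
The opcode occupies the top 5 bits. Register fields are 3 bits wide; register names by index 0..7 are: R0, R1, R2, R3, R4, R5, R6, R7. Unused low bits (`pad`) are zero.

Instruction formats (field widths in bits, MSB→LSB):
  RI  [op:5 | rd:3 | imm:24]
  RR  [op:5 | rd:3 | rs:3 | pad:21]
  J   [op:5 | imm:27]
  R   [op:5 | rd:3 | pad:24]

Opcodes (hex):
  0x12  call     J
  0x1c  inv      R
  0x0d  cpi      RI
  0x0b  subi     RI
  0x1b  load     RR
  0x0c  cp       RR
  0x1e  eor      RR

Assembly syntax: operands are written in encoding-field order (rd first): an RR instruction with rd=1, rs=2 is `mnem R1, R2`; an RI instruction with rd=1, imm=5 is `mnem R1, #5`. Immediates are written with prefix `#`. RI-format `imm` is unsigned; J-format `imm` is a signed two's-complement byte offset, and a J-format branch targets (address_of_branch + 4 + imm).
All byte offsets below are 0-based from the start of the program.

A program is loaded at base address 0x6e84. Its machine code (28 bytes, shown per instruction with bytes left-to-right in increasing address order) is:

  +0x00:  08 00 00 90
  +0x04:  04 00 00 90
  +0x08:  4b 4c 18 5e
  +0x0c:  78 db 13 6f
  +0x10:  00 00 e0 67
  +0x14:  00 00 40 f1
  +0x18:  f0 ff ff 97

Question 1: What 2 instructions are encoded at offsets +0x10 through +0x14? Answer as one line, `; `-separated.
@+10  little-endian(00 00 e0 67) = 0x67e00000
  opcode bits[31:27]=0xc: cp/RR
  [26:24] rd=7 = R7
  [23:21] rs=7 = R7
@+14  little-endian(00 00 40 f1) = 0xf1400000
  opcode bits[31:27]=0x1e: eor/RR
  [26:24] rd=1 = R1
  [23:21] rs=2 = R2

cp R7, R7; eor R1, R2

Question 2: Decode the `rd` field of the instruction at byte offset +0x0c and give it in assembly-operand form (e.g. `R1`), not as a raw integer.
[0c] 78 db 13 6f → 0x6f13db78
  top 5b → 0xd → cpi [RI]
  rd@[26:24]=0x7 ⇒ R7
  imm@[23:0]=0x13db78 ⇒ #1301368

R7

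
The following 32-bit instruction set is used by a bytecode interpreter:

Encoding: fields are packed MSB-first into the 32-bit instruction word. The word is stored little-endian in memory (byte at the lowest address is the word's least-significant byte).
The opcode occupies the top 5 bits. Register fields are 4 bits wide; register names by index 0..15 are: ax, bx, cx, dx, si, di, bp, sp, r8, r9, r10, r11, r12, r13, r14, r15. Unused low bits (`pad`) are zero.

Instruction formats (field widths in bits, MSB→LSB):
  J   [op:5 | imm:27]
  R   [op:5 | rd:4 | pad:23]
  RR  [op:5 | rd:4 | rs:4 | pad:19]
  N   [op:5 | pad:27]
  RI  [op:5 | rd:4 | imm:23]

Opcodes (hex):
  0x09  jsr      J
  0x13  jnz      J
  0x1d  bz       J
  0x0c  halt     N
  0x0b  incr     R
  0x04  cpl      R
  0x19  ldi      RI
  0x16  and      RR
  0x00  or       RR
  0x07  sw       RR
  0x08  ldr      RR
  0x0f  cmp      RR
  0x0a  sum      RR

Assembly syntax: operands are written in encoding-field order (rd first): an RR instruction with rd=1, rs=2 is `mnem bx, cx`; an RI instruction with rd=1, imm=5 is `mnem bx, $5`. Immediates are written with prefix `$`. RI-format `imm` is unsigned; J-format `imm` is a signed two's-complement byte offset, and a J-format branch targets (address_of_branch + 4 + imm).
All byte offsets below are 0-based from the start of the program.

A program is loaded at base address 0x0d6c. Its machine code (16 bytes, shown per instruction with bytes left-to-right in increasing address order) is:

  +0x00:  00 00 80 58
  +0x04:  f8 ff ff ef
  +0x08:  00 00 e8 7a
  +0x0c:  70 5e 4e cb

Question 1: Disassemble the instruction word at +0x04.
+0x04: f8 ff ff ef ⇒ word 0xeffffff8 (little)
  opcode bits[31:27]=0x1d: bz/J
  imm@[26:0]=0x7fffff8 (s27→-8) ⇒ $-8

bz $-8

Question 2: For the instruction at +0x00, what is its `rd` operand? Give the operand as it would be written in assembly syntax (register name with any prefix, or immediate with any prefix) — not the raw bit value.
[00] 00 00 80 58 → 0x58800000
  opcode bits[31:27]=0xb: incr/R
  [26:23] rd=1 = bx

bx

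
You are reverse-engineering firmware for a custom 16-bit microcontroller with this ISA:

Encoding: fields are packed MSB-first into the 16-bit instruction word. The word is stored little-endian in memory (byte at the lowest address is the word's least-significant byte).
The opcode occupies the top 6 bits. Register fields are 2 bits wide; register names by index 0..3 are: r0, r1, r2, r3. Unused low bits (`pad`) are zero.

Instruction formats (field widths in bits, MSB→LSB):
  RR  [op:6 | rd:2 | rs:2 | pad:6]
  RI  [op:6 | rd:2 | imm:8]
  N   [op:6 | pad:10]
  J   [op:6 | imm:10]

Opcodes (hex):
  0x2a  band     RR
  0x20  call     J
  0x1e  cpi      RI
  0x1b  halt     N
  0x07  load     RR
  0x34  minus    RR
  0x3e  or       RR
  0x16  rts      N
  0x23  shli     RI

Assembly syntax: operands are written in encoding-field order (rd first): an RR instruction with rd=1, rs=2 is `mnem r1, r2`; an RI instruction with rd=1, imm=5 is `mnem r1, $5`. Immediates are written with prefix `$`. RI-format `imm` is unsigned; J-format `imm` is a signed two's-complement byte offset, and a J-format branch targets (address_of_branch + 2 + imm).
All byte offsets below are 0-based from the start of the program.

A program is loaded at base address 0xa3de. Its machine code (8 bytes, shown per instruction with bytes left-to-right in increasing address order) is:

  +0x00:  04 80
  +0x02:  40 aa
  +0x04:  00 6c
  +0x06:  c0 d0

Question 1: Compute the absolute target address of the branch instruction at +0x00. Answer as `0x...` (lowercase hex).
0xa3e4

@+00  little-endian(04 80) = 0x8004
  top 6b → 0x20 → call [J]
  [9:0] imm=4 = $4
  target = base 0xa3de + off 0x00 + 2 + imm 4 = 0xa3e4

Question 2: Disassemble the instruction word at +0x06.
[06] c0 d0 → 0xd0c0
  op=0xd0c0>>10=0x34 ⇒ minus (RR)
  rd: (w>>8)&0x3=0x0 → r0
  rs: (w>>6)&0x3=0x3 → r3

minus r0, r3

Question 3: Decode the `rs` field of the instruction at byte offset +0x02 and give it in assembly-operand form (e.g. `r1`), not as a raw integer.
off 0x02: read 40 aa as little → 0xaa40
  top 6b → 0x2a → band [RR]
  rd: (w>>8)&0x3=0x2 → r2
  rs: (w>>6)&0x3=0x1 → r1

r1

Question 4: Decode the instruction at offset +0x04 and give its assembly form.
halt

@+04  little-endian(00 6c) = 0x6c00
  top 6b → 0x1b → halt [N]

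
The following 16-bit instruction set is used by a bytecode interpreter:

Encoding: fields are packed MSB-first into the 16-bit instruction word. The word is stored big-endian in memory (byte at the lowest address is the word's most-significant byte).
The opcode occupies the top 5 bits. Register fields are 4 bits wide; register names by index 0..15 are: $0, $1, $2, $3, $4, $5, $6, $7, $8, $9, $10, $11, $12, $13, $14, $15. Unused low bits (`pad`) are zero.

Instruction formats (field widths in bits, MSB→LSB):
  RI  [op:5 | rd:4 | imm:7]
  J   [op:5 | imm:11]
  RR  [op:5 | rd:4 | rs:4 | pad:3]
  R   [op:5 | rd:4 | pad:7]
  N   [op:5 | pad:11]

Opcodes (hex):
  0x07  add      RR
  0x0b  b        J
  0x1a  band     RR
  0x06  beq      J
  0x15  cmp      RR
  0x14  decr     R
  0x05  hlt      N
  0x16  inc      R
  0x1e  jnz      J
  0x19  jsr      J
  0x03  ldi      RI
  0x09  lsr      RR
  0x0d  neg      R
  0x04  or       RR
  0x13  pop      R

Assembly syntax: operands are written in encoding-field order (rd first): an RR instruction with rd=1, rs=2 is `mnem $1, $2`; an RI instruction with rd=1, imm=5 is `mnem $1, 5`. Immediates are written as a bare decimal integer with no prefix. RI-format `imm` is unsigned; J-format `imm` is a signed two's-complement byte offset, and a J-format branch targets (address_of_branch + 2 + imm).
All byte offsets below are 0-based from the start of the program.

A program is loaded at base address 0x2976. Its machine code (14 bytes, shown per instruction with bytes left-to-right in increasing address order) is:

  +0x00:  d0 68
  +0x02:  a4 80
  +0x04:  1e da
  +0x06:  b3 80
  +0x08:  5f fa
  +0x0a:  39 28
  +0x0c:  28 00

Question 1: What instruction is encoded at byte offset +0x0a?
[0a] 39 28 → 0x3928
  op=0x3928>>11=0x7 ⇒ add (RR)
  [10:7] rd=2 = $2
  [6:3] rs=5 = $5

add $2, $5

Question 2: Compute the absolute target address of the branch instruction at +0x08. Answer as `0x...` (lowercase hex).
[08] 5f fa → 0x5ffa
  op=0x5ffa>>11=0xb ⇒ b (J)
  imm: (w>>0)&0x7ff=0x7fa (s11→-6) → -6
  target = base 0x2976 + off 0x08 + 2 + imm -6 = 0x297a

0x297a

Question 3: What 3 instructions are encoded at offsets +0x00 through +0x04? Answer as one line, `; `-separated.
band $0, $13; decr $9; ldi $13, 90

@+00  big-endian(d0 68) = 0xd068
  top 5b → 0x1a → band [RR]
  [10:7] rd=0 = $0
  [6:3] rs=13 = $13
@+02  big-endian(a4 80) = 0xa480
  top 5b → 0x14 → decr [R]
  [10:7] rd=9 = $9
@+04  big-endian(1e da) = 0x1eda
  top 5b → 0x3 → ldi [RI]
  [10:7] rd=13 = $13
  [6:0] imm=90 = 90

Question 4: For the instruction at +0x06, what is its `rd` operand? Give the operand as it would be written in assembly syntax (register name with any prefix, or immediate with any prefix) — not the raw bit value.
+0x06: b3 80 ⇒ word 0xb380 (big)
  opcode bits[15:11]=0x16: inc/R
  rd@[10:7]=0x7 ⇒ $7

$7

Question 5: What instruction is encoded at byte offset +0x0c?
@+0c  big-endian(28 00) = 0x2800
  top 5b → 0x5 → hlt [N]

hlt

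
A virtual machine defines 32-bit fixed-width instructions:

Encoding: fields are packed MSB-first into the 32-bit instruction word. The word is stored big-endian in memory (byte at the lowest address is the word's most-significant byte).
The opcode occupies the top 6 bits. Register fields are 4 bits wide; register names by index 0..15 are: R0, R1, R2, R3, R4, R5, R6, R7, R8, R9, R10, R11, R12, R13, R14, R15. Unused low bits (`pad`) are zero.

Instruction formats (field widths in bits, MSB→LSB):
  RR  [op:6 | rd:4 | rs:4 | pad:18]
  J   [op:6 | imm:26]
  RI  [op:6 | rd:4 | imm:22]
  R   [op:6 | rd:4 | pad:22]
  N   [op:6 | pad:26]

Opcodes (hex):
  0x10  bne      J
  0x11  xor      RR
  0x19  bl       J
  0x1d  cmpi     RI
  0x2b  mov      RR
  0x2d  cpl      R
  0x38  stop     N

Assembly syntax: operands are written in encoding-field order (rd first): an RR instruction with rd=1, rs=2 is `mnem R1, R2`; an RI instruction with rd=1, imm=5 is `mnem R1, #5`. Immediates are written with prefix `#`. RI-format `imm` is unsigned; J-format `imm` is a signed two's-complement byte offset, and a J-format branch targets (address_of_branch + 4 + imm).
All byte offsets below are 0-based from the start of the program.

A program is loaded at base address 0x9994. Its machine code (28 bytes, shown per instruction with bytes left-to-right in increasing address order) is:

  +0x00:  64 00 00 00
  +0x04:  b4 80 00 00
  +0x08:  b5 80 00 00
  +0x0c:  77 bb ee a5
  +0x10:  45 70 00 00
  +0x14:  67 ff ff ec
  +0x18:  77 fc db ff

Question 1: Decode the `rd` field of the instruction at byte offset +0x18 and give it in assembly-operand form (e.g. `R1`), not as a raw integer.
+0x18: 77 fc db ff ⇒ word 0x77fcdbff (big)
  op=0x77fcdbff>>26=0x1d ⇒ cmpi (RI)
  rd@[25:22]=0xf ⇒ R15
  imm@[21:0]=0x3cdbff ⇒ #3988479

R15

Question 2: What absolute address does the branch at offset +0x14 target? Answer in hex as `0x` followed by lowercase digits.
0x9998

+0x14: 67 ff ff ec ⇒ word 0x67ffffec (big)
  top 6b → 0x19 → bl [J]
  [25:0] imm=67108844 (s26→-20) = #-20
  target = base 0x9994 + off 0x14 + 4 + imm -20 = 0x9998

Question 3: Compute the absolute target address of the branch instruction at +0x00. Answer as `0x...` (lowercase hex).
+0x00: 64 00 00 00 ⇒ word 0x64000000 (big)
  top 6b → 0x19 → bl [J]
  imm@[25:0]=0x0 ⇒ #0
  target = base 0x9994 + off 0x00 + 4 + imm 0 = 0x9998

0x9998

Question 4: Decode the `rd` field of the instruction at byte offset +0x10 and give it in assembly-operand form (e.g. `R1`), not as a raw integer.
R5

@+10  big-endian(45 70 00 00) = 0x45700000
  op=0x45700000>>26=0x11 ⇒ xor (RR)
  [25:22] rd=5 = R5
  [21:18] rs=12 = R12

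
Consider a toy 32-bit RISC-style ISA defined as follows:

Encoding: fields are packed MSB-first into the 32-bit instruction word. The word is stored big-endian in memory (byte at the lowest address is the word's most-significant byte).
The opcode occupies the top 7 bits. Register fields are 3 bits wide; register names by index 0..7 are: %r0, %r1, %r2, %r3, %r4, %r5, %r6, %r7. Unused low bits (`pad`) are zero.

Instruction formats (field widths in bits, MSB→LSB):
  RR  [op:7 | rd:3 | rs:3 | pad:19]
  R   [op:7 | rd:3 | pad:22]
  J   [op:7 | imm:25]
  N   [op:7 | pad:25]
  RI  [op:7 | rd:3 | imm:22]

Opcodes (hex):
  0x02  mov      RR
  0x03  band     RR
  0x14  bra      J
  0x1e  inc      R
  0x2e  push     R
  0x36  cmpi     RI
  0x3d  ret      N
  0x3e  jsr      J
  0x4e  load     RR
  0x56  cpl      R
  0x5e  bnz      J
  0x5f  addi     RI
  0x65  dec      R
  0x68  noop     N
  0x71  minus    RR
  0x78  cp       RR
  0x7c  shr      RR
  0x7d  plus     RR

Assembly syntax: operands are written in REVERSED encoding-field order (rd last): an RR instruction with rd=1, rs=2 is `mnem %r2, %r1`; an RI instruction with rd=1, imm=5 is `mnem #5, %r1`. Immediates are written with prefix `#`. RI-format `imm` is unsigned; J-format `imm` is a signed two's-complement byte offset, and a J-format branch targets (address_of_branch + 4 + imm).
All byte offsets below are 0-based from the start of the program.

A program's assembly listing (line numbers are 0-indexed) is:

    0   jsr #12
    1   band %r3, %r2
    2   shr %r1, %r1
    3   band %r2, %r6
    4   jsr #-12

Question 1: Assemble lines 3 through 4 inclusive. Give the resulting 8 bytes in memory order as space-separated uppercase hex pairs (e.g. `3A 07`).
L3: band op=0x3:7|rd=6:3|rs=2:3|pad=0:19 ⇒ 0x07900000 ⇒ big 07 90 00 00
L4: jsr op=0x3e:7|imm=-12:25 ⇒ 0x7dfffff4 ⇒ big 7d ff ff f4

07 90 00 00 7D FF FF F4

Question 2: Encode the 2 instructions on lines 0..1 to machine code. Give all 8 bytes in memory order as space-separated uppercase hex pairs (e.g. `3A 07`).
7C 00 00 0C 06 98 00 00

L0: jsr op=0x3e:7|imm=12:25 ⇒ 0x7c00000c ⇒ big 7c 00 00 0c
L1: band op=0x3:7|rd=2:3|rs=3:3|pad=0:19 ⇒ 0x06980000 ⇒ big 06 98 00 00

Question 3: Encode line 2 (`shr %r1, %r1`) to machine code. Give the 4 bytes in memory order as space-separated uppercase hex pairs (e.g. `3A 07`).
line 2 (shr): pack op=0x7c:7|rd=1:3|rs=1:3|pad=0:19 = 0xf8480000; big→ f8 48 00 00

F8 48 00 00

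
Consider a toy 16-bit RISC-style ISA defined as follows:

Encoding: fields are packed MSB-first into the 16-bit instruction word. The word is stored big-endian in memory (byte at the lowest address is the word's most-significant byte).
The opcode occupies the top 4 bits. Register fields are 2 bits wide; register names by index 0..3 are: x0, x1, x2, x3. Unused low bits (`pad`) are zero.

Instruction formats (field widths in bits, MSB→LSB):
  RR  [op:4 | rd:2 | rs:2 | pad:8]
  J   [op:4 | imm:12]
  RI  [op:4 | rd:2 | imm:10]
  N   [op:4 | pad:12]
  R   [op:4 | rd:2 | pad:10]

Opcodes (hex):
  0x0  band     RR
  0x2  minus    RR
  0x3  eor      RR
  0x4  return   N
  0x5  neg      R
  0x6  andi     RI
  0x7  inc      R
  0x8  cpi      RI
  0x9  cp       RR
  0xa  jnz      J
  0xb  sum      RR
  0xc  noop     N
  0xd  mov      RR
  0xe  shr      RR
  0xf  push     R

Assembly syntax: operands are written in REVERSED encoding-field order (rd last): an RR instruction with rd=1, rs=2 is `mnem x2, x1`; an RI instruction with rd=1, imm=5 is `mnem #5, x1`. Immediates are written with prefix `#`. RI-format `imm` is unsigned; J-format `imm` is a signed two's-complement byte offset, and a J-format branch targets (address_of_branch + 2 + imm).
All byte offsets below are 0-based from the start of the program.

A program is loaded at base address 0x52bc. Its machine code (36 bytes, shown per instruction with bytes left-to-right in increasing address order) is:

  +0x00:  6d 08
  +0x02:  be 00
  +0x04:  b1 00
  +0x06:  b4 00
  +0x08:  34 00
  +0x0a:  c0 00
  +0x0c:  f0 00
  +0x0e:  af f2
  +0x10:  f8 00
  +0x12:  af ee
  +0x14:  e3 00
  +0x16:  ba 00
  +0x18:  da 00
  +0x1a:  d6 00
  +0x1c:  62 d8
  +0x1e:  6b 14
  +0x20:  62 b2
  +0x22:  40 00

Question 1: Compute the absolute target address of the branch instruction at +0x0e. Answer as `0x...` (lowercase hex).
0x52be

[0e] af f2 → 0xaff2
  top 4b → 0xa → jnz [J]
  imm: (w>>0)&0xfff=0xff2 (s12→-14) → #-14
  target = base 0x52bc + off 0x0e + 2 + imm -14 = 0x52be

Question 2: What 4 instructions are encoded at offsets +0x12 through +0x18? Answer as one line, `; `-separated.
@+12  big-endian(af ee) = 0xafee
  opcode bits[15:12]=0xa: jnz/J
  imm: (w>>0)&0xfff=0xfee (s12→-18) → #-18
@+14  big-endian(e3 00) = 0xe300
  opcode bits[15:12]=0xe: shr/RR
  rd: (w>>10)&0x3=0x0 → x0
  rs: (w>>8)&0x3=0x3 → x3
@+16  big-endian(ba 00) = 0xba00
  opcode bits[15:12]=0xb: sum/RR
  rd: (w>>10)&0x3=0x2 → x2
  rs: (w>>8)&0x3=0x2 → x2
@+18  big-endian(da 00) = 0xda00
  opcode bits[15:12]=0xd: mov/RR
  rd: (w>>10)&0x3=0x2 → x2
  rs: (w>>8)&0x3=0x2 → x2

jnz #-18; shr x3, x0; sum x2, x2; mov x2, x2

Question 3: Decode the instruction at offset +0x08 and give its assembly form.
eor x0, x1

off 0x08: read 34 00 as big → 0x3400
  top 4b → 0x3 → eor [RR]
  rd: (w>>10)&0x3=0x1 → x1
  rs: (w>>8)&0x3=0x0 → x0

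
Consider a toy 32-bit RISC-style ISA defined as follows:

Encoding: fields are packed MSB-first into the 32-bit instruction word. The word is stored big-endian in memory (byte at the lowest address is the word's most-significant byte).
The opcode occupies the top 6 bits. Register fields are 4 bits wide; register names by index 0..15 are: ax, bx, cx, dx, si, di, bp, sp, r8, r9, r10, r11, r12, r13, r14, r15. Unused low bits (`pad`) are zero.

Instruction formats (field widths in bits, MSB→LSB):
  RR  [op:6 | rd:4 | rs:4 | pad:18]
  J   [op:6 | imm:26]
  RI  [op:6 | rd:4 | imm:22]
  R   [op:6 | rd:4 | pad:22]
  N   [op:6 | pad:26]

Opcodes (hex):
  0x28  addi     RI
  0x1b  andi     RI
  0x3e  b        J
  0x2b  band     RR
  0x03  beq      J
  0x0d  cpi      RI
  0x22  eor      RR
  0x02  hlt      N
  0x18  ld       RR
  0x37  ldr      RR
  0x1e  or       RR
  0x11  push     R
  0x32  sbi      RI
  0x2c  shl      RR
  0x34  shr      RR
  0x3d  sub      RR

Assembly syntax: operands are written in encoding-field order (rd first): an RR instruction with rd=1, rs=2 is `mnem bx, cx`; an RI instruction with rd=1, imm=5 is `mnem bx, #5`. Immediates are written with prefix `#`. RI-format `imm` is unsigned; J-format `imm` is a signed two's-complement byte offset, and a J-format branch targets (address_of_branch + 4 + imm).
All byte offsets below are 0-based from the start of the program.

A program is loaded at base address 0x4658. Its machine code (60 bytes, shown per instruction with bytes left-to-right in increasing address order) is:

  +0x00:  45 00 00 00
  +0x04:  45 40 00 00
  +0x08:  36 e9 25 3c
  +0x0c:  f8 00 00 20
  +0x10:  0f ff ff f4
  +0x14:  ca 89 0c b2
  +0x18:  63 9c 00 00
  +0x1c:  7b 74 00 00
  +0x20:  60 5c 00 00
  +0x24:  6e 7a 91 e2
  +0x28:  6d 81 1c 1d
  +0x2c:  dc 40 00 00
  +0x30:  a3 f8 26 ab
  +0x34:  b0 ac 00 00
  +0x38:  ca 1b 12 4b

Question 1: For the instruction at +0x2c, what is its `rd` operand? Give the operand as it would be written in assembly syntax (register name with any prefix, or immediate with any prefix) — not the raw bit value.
+0x2c: dc 40 00 00 ⇒ word 0xdc400000 (big)
  op=0xdc400000>>26=0x37 ⇒ ldr (RR)
  rd@[25:22]=0x1 ⇒ bx
  rs@[21:18]=0x0 ⇒ ax

bx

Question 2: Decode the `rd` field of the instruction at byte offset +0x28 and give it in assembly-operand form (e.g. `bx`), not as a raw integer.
bp

[28] 6d 81 1c 1d → 0x6d811c1d
  top 6b → 0x1b → andi [RI]
  rd: (w>>22)&0xf=0x6 → bp
  imm: (w>>0)&0x3fffff=0x11c1d → #72733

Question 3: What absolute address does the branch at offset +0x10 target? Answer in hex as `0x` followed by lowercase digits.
+0x10: 0f ff ff f4 ⇒ word 0x0ffffff4 (big)
  op=0x0ffffff4>>26=0x3 ⇒ beq (J)
  imm@[25:0]=0x3fffff4 (s26→-12) ⇒ #-12
  target = base 0x4658 + off 0x10 + 4 + imm -12 = 0x4660

0x4660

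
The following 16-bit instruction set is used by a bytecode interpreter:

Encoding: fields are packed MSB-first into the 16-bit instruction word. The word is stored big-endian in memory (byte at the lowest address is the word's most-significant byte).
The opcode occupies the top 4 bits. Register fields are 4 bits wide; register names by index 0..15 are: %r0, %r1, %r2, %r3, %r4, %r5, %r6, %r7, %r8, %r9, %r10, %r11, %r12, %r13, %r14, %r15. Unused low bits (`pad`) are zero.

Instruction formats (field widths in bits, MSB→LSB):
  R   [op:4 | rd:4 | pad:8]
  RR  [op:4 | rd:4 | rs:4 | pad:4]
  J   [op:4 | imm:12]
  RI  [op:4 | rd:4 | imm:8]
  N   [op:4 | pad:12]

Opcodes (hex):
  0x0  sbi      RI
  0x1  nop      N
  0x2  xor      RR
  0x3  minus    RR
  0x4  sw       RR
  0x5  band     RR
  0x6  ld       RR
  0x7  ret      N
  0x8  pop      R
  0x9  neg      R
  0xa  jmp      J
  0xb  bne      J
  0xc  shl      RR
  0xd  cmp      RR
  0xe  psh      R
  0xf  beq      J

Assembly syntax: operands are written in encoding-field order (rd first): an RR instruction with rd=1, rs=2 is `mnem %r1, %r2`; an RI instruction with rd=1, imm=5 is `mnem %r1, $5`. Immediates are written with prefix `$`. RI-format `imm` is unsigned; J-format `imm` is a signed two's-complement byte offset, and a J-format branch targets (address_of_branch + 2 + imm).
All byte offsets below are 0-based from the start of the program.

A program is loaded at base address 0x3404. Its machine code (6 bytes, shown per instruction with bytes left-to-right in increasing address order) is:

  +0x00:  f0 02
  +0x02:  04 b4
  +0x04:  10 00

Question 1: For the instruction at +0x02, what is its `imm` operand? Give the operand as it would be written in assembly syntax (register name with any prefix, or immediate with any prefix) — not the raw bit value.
$180

+0x02: 04 b4 ⇒ word 0x04b4 (big)
  opcode bits[15:12]=0x0: sbi/RI
  [11:8] rd=4 = %r4
  [7:0] imm=180 = $180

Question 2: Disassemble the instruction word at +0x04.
[04] 10 00 → 0x1000
  opcode bits[15:12]=0x1: nop/N

nop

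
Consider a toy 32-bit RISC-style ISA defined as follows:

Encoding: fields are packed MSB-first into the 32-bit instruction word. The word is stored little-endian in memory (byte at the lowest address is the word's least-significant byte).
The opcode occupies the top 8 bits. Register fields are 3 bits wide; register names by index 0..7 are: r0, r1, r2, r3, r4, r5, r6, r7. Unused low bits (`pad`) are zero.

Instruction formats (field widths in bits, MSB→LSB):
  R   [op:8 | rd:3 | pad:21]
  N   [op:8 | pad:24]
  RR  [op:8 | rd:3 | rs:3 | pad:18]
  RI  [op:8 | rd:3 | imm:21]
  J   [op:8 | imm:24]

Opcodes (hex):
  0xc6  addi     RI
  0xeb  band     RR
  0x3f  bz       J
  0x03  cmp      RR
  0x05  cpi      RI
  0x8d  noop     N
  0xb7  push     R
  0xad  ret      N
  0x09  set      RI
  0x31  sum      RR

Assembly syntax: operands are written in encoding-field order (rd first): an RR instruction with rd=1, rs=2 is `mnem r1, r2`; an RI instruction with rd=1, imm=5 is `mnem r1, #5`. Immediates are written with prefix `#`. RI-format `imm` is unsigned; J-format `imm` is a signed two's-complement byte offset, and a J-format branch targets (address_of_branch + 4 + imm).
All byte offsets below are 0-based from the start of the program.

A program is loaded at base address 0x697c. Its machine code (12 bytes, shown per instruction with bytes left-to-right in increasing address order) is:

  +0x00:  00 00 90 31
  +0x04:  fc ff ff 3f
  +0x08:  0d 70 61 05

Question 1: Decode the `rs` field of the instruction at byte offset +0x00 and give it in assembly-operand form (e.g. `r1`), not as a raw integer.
@+00  little-endian(00 00 90 31) = 0x31900000
  opcode bits[31:24]=0x31: sum/RR
  rd: (w>>21)&0x7=0x4 → r4
  rs: (w>>18)&0x7=0x4 → r4

r4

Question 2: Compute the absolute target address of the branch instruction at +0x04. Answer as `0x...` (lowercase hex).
0x6980

[04] fc ff ff 3f → 0x3ffffffc
  opcode bits[31:24]=0x3f: bz/J
  imm: (w>>0)&0xffffff=0xfffffc (s24→-4) → #-4
  target = base 0x697c + off 0x04 + 4 + imm -4 = 0x6980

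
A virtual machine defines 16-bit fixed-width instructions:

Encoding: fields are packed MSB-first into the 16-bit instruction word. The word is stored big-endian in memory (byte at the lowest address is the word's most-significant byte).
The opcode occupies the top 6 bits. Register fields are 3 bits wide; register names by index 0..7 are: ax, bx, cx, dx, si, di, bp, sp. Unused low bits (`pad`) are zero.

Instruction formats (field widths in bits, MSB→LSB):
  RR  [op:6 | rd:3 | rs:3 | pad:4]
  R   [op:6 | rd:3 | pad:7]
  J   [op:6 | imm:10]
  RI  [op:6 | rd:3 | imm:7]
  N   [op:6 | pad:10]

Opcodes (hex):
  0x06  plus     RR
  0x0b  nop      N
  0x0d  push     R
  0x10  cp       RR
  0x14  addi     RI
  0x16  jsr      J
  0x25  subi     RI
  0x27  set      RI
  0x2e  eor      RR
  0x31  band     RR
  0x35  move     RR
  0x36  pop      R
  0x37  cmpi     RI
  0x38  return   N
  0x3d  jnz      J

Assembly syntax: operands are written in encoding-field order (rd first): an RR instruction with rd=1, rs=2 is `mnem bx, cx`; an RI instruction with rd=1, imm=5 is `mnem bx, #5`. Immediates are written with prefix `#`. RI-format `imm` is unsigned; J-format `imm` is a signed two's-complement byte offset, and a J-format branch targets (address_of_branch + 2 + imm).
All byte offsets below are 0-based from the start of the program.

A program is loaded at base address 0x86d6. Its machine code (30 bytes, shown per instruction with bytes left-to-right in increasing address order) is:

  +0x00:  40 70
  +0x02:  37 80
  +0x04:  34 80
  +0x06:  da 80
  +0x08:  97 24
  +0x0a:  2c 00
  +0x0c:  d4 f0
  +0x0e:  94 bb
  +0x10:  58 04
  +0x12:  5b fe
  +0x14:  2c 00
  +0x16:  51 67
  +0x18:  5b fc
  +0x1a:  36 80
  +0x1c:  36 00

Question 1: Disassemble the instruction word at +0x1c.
push si

[1c] 36 00 → 0x3600
  op=0x3600>>10=0xd ⇒ push (R)
  rd@[9:7]=0x4 ⇒ si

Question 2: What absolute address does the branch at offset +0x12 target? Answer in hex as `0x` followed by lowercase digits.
0x86e8

off 0x12: read 5b fe as big → 0x5bfe
  op=0x5bfe>>10=0x16 ⇒ jsr (J)
  imm@[9:0]=0x3fe (s10→-2) ⇒ #-2
  target = base 0x86d6 + off 0x12 + 2 + imm -2 = 0x86e8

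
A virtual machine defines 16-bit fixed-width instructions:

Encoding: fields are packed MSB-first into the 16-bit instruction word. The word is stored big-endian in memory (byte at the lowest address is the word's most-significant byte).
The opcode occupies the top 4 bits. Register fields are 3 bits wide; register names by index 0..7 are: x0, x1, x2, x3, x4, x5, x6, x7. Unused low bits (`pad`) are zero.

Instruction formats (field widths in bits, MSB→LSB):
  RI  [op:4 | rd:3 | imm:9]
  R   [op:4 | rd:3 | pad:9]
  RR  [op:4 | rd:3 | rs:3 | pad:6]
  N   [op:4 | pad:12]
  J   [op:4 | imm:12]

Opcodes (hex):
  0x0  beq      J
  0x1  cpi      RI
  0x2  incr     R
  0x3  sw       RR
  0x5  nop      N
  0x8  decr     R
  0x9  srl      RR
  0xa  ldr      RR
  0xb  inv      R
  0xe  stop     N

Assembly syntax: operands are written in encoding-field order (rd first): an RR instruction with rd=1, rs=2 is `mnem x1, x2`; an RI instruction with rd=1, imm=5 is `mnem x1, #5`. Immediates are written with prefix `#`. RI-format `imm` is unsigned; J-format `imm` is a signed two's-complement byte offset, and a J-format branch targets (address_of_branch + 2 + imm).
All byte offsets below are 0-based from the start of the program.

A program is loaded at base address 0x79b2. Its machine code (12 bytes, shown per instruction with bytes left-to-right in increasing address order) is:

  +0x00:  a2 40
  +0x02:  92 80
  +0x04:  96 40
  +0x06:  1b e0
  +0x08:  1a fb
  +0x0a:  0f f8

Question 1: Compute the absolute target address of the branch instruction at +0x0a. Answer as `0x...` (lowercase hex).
[0a] 0f f8 → 0x0ff8
  opcode bits[15:12]=0x0: beq/J
  [11:0] imm=4088 (s12→-8) = #-8
  target = base 0x79b2 + off 0x0a + 2 + imm -8 = 0x79b6

0x79b6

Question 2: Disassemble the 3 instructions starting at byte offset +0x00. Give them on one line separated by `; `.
@+00  big-endian(a2 40) = 0xa240
  top 4b → 0xa → ldr [RR]
  [11:9] rd=1 = x1
  [8:6] rs=1 = x1
@+02  big-endian(92 80) = 0x9280
  top 4b → 0x9 → srl [RR]
  [11:9] rd=1 = x1
  [8:6] rs=2 = x2
@+04  big-endian(96 40) = 0x9640
  top 4b → 0x9 → srl [RR]
  [11:9] rd=3 = x3
  [8:6] rs=1 = x1

ldr x1, x1; srl x1, x2; srl x3, x1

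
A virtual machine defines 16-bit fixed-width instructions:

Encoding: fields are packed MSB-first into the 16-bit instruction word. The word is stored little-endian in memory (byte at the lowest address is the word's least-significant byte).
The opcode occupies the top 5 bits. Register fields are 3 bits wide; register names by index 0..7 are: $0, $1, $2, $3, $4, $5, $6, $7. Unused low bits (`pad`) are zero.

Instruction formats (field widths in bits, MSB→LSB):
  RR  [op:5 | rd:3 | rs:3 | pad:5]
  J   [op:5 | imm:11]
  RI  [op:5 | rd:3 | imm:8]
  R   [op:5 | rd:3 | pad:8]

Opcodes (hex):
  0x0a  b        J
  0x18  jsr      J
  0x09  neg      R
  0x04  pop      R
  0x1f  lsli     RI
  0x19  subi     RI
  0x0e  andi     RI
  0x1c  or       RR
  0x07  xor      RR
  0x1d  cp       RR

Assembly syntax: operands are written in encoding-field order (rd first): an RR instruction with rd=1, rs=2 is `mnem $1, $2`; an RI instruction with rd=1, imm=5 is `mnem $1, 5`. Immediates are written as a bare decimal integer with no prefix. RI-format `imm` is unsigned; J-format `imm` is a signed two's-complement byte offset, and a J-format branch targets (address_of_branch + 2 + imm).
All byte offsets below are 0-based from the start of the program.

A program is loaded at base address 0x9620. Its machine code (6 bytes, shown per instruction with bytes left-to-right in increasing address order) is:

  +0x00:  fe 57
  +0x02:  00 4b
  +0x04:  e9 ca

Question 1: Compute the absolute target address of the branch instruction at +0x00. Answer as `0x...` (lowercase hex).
off 0x00: read fe 57 as little → 0x57fe
  opcode bits[15:11]=0xa: b/J
  imm@[10:0]=0x7fe (s11→-2) ⇒ -2
  target = base 0x9620 + off 0x00 + 2 + imm -2 = 0x9620

0x9620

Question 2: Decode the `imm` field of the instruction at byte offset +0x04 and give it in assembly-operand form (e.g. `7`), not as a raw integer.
+0x04: e9 ca ⇒ word 0xcae9 (little)
  top 5b → 0x19 → subi [RI]
  rd: (w>>8)&0x7=0x2 → $2
  imm: (w>>0)&0xff=0xe9 → 233

233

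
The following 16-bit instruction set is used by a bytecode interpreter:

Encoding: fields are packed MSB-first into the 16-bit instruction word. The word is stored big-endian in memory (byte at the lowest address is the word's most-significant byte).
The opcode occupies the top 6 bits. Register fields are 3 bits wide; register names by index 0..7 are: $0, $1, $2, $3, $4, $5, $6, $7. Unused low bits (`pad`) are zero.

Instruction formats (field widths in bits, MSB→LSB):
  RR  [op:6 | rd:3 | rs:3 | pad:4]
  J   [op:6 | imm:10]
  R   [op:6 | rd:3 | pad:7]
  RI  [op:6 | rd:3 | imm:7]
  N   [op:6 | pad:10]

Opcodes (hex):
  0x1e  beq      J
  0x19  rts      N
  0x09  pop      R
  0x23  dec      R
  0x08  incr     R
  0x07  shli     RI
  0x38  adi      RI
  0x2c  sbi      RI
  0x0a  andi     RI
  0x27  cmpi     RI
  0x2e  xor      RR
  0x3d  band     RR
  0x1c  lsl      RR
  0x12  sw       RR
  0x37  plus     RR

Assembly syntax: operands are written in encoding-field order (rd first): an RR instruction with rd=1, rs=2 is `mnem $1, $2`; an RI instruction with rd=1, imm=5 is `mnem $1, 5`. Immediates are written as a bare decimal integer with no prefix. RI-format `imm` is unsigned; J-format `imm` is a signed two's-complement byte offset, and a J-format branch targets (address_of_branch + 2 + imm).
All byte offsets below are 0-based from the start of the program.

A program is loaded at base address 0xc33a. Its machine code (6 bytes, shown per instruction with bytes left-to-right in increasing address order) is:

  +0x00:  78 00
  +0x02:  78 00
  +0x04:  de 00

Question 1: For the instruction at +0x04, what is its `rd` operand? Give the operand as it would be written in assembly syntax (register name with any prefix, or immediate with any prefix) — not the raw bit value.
$4

off 0x04: read de 00 as big → 0xde00
  op=0xde00>>10=0x37 ⇒ plus (RR)
  rd: (w>>7)&0x7=0x4 → $4
  rs: (w>>4)&0x7=0x0 → $0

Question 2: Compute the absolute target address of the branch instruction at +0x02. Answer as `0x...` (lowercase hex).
+0x02: 78 00 ⇒ word 0x7800 (big)
  opcode bits[15:10]=0x1e: beq/J
  imm@[9:0]=0x0 ⇒ 0
  target = base 0xc33a + off 0x02 + 2 + imm 0 = 0xc33e

0xc33e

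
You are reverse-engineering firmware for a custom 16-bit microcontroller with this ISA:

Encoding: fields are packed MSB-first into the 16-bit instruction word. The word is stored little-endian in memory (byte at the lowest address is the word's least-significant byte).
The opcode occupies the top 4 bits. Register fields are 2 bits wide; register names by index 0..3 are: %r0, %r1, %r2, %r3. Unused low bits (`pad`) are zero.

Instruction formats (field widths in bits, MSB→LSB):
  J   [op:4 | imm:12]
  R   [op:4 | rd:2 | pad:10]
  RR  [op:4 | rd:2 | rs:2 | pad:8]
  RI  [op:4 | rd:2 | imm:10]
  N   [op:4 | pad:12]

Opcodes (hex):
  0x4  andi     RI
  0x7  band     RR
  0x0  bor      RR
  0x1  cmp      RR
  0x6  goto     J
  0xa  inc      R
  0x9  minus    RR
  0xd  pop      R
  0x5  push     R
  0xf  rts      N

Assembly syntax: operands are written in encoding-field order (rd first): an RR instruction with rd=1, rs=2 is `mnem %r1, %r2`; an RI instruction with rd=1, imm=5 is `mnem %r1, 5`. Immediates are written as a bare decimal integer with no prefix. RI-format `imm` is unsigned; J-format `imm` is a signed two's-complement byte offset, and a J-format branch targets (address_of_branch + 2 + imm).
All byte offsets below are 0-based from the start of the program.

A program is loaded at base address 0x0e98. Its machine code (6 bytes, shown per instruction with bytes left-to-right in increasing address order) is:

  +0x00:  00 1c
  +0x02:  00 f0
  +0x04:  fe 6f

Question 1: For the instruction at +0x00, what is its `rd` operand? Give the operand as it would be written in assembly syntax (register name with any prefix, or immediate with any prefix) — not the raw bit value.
%r3

off 0x00: read 00 1c as little → 0x1c00
  opcode bits[15:12]=0x1: cmp/RR
  [11:10] rd=3 = %r3
  [9:8] rs=0 = %r0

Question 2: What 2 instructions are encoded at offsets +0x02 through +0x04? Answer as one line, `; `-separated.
rts; goto -2

off 0x02: read 00 f0 as little → 0xf000
  op=0xf000>>12=0xf ⇒ rts (N)
off 0x04: read fe 6f as little → 0x6ffe
  op=0x6ffe>>12=0x6 ⇒ goto (J)
  imm@[11:0]=0xffe (s12→-2) ⇒ -2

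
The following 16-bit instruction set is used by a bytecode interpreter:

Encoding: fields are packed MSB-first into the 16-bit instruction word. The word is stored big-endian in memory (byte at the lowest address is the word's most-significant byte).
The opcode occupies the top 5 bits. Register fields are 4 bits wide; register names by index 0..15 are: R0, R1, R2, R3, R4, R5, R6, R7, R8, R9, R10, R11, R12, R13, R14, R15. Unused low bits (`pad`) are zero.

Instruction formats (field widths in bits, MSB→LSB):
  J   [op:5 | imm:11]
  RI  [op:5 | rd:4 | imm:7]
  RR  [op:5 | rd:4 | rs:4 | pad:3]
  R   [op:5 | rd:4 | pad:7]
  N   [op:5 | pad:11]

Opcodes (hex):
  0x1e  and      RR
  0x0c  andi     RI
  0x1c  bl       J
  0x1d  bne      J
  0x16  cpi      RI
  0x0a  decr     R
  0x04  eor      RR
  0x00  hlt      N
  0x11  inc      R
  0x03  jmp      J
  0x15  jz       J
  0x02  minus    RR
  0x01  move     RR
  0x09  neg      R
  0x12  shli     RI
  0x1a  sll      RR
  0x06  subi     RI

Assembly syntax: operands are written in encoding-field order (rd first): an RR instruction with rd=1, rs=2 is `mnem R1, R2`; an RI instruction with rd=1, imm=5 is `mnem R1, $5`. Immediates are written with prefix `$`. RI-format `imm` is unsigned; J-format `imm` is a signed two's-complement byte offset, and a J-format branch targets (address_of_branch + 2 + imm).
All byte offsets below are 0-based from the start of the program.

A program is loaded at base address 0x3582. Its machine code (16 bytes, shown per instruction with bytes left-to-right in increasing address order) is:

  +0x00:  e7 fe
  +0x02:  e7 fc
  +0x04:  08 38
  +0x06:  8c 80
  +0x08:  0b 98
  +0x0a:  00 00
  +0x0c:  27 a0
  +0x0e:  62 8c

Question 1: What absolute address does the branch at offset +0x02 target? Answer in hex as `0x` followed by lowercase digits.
0x3582

off 0x02: read e7 fc as big → 0xe7fc
  top 5b → 0x1c → bl [J]
  imm@[10:0]=0x7fc (s11→-4) ⇒ $-4
  target = base 0x3582 + off 0x02 + 2 + imm -4 = 0x3582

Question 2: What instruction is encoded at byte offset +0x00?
+0x00: e7 fe ⇒ word 0xe7fe (big)
  top 5b → 0x1c → bl [J]
  imm: (w>>0)&0x7ff=0x7fe (s11→-2) → $-2

bl $-2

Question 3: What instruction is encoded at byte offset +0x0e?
andi R5, $12

@+0e  big-endian(62 8c) = 0x628c
  opcode bits[15:11]=0xc: andi/RI
  [10:7] rd=5 = R5
  [6:0] imm=12 = $12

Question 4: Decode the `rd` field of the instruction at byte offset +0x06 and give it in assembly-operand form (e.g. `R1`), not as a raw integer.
R9

+0x06: 8c 80 ⇒ word 0x8c80 (big)
  op=0x8c80>>11=0x11 ⇒ inc (R)
  rd@[10:7]=0x9 ⇒ R9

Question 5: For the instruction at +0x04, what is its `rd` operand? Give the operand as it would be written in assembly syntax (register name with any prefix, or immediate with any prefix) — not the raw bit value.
@+04  big-endian(08 38) = 0x0838
  opcode bits[15:11]=0x1: move/RR
  rd@[10:7]=0x0 ⇒ R0
  rs@[6:3]=0x7 ⇒ R7

R0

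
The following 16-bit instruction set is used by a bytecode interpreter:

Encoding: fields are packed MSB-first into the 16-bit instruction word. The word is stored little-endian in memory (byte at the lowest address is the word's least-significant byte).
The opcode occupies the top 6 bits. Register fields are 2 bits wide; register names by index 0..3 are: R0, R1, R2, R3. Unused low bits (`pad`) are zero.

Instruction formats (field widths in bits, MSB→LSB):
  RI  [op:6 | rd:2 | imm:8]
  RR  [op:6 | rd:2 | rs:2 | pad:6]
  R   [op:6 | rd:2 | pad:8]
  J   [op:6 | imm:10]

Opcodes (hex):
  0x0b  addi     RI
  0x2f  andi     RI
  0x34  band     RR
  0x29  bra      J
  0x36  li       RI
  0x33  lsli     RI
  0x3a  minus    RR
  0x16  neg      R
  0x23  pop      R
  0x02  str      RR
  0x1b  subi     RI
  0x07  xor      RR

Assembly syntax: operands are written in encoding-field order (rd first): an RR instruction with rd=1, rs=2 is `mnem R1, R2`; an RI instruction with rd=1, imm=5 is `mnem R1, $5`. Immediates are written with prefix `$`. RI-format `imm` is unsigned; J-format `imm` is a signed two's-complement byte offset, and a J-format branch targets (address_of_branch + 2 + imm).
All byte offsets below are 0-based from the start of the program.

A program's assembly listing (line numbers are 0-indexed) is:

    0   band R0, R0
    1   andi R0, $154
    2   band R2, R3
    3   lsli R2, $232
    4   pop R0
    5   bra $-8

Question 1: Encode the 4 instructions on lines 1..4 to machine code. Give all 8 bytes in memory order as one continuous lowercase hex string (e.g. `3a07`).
9abcc0d2e8ce008c

L1: andi op=0x2f:6|rd=0:2|imm=154:8 ⇒ 0xbc9a ⇒ little 9a bc
L2: band op=0x34:6|rd=2:2|rs=3:2|pad=0:6 ⇒ 0xd2c0 ⇒ little c0 d2
L3: lsli op=0x33:6|rd=2:2|imm=232:8 ⇒ 0xcee8 ⇒ little e8 ce
L4: pop op=0x23:6|rd=0:2|pad=0:8 ⇒ 0x8c00 ⇒ little 00 8c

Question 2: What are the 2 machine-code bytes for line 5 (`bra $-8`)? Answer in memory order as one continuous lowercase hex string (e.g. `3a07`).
f8a7

L5: bra op=0x29:6|imm=-8:10 ⇒ 0xa7f8 ⇒ little f8 a7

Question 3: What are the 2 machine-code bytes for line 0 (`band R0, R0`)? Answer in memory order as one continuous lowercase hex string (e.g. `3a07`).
00d0

L0: band op=0x34:6|rd=0:2|rs=0:2|pad=0:6 ⇒ 0xd000 ⇒ little 00 d0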